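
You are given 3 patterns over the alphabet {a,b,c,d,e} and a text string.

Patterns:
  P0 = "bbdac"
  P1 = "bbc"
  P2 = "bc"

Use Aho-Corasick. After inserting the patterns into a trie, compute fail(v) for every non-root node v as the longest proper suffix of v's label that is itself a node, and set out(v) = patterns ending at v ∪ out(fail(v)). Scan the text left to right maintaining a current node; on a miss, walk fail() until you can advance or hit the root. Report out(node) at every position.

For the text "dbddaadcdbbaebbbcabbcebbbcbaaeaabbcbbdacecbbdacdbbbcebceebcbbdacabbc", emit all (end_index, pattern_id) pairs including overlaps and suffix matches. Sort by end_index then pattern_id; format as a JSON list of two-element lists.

Construct AC machine:
Trie (insert patterns):
  n0 'ε': b→1
  n1 'b': b→2 c→7
  n2 'bb': c→6 d→3
  n3 'bbd': a→4
  n4 'bbda': c→5
  n5 'bbdac': ·  [P0 ends]
  n6 'bbc': ·  [P1 ends]
  n7 'bc': ·  [P2 ends]

Failure links (BFS by depth):
  n1('b'): parent n0 fail=0; on 'b' 0 → fail=0;  out ∅∪∅=∅
  n2('bb'): parent n1 fail=0; on 'b' 0 → fail=1;  out ∅∪∅=∅
  n7('bc'): parent n1 fail=0; on 'c' 0 → fail=0;  out {2}∪∅={2}
  n3('bbd'): parent n2 fail=1; on 'd' 1→0 → fail=0;  out ∅∪∅=∅
  n6('bbc'): parent n2 fail=1; on 'c' 1 → fail=7;  out {1}∪{2}={1,2}
  n4('bbda'): parent n3 fail=0; on 'a' 0 → fail=0;  out ∅∪∅=∅
  n5('bbdac'): parent n4 fail=0; on 'c' 0 → fail=0;  out {0}∪∅={0}

Run:
[0] read 'd'  n0⇒n0
[1] read 'b'  n0⇒n1
[2] read 'd'  n1⇒n0 (via fail)
[3] read 'd'  n0⇒n0
[4] read 'a'  n0⇒n0
[5] read 'a'  n0⇒n0
[6] read 'd'  n0⇒n0
[7] read 'c'  n0⇒n0
[8] read 'd'  n0⇒n0
[9] read 'b'  n0⇒n1
[10] read 'b'  n1⇒n2
[11] read 'a'  n2⇒n0 (via fail)
[12] read 'e'  n0⇒n0
[13] read 'b'  n0⇒n1
[14] read 'b'  n1⇒n2
[15] read 'b'  n2⇒n2 (via fail)
[16] read 'c'  n2⇒n6  → match P1@[14:16],P2@[15:16]
[17] read 'a'  n6⇒n0 (via fail)
[18] read 'b'  n0⇒n1
[19] read 'b'  n1⇒n2
[20] read 'c'  n2⇒n6  → match P1@[18:20],P2@[19:20]
[21] read 'e'  n6⇒n0 (via fail)
[22] read 'b'  n0⇒n1
[23] read 'b'  n1⇒n2
[24] read 'b'  n2⇒n2 (via fail)
[25] read 'c'  n2⇒n6  → match P1@[23:25],P2@[24:25]
[26] read 'b'  n6⇒n1 (via fail)
[27] read 'a'  n1⇒n0 (via fail)
[28] read 'a'  n0⇒n0
[29] read 'e'  n0⇒n0
[30] read 'a'  n0⇒n0
[31] read 'a'  n0⇒n0
[32] read 'b'  n0⇒n1
[33] read 'b'  n1⇒n2
[34] read 'c'  n2⇒n6  → match P1@[32:34],P2@[33:34]
[35] read 'b'  n6⇒n1 (via fail)
[36] read 'b'  n1⇒n2
[37] read 'd'  n2⇒n3
[38] read 'a'  n3⇒n4
[39] read 'c'  n4⇒n5  → match P0@[35:39]
[40] read 'e'  n5⇒n0 (via fail)
[41] read 'c'  n0⇒n0
[42] read 'b'  n0⇒n1
[43] read 'b'  n1⇒n2
[44] read 'd'  n2⇒n3
[45] read 'a'  n3⇒n4
[46] read 'c'  n4⇒n5  → match P0@[42:46]
[47] read 'd'  n5⇒n0 (via fail)
[48] read 'b'  n0⇒n1
[49] read 'b'  n1⇒n2
[50] read 'b'  n2⇒n2 (via fail)
[51] read 'c'  n2⇒n6  → match P1@[49:51],P2@[50:51]
[52] read 'e'  n6⇒n0 (via fail)
[53] read 'b'  n0⇒n1
[54] read 'c'  n1⇒n7  → match P2@[53:54]
[55] read 'e'  n7⇒n0 (via fail)
[56] read 'e'  n0⇒n0
[57] read 'b'  n0⇒n1
[58] read 'c'  n1⇒n7  → match P2@[57:58]
[59] read 'b'  n7⇒n1 (via fail)
[60] read 'b'  n1⇒n2
[61] read 'd'  n2⇒n3
[62] read 'a'  n3⇒n4
[63] read 'c'  n4⇒n5  → match P0@[59:63]
[64] read 'a'  n5⇒n0 (via fail)
[65] read 'b'  n0⇒n1
[66] read 'b'  n1⇒n2
[67] read 'c'  n2⇒n6  → match P1@[65:67],P2@[66:67]

Matches: [[16,1],[16,2],[20,1],[20,2],[25,1],[25,2],[34,1],[34,2],[39,0],[46,0],[51,1],[51,2],[54,2],[58,2],[63,0],[67,1],[67,2]]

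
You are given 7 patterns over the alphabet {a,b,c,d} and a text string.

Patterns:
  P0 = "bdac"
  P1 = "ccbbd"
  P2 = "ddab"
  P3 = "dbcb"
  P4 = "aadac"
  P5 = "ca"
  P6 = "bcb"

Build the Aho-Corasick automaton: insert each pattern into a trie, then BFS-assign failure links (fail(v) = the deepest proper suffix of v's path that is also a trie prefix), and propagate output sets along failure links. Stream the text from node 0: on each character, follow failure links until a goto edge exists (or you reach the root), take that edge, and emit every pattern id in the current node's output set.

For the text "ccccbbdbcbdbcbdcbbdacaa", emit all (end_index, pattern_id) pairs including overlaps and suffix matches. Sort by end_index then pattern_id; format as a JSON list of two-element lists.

Build automaton:
Trie (insert patterns):
  0='ε' goto a→17 b→1 c→5 d→10
  1='b' goto c→23 d→2
  2='bd' goto a→3
  3='bda' goto c→4
  4='bdac' goto ·  ←P0
  5='c' goto a→22 c→6
  6='cc' goto b→7
  7='ccb' goto b→8
  8='ccbb' goto d→9
  9='ccbbd' goto ·  ←P1
  10='d' goto b→14 d→11
  11='dd' goto a→12
  12='dda' goto b→13
  13='ddab' goto ·  ←P2
  14='db' goto c→15
  15='dbc' goto b→16
  16='dbcb' goto ·  ←P3
  17='a' goto a→18
  18='aa' goto d→19
  19='aad' goto a→20
  20='aada' goto c→21
  21='aadac' goto ·  ←P4
  22='ca' goto ·  ←P5
  23='bc' goto b→24
  24='bcb' goto ·  ←P6

BFS fail/out derivation:
  fail(1) 'b': from fail(0)=0 chase 'b': 0 ⇒ 0;  out=∅∪out(0)=∅
  fail(5) 'c': from fail(0)=0 chase 'c': 0 ⇒ 0;  out=∅∪out(0)=∅
  fail(10) 'd': from fail(0)=0 chase 'd': 0 ⇒ 0;  out=∅∪out(0)=∅
  fail(17) 'a': from fail(0)=0 chase 'a': 0 ⇒ 0;  out=∅∪out(0)=∅
  fail(2) 'bd': from fail(1)=0 chase 'd': 0 ⇒ 10;  out=∅∪out(10)=∅
  fail(6) 'cc': from fail(5)=0 chase 'c': 0 ⇒ 5;  out=∅∪out(5)=∅
  fail(11) 'dd': from fail(10)=0 chase 'd': 0 ⇒ 10;  out=∅∪out(10)=∅
  fail(14) 'db': from fail(10)=0 chase 'b': 0 ⇒ 1;  out=∅∪out(1)=∅
  fail(18) 'aa': from fail(17)=0 chase 'a': 0 ⇒ 17;  out=∅∪out(17)=∅
  fail(22) 'ca': from fail(5)=0 chase 'a': 0 ⇒ 17;  out={5}∪out(17)={5}
  fail(23) 'bc': from fail(1)=0 chase 'c': 0 ⇒ 5;  out=∅∪out(5)=∅
  fail(3) 'bda': from fail(2)=10 chase 'a': 10→0 ⇒ 17;  out=∅∪out(17)=∅
  fail(7) 'ccb': from fail(6)=5 chase 'b': 5→0 ⇒ 1;  out=∅∪out(1)=∅
  fail(12) 'dda': from fail(11)=10 chase 'a': 10→0 ⇒ 17;  out=∅∪out(17)=∅
  fail(15) 'dbc': from fail(14)=1 chase 'c': 1 ⇒ 23;  out=∅∪out(23)=∅
  fail(19) 'aad': from fail(18)=17 chase 'd': 17→0 ⇒ 10;  out=∅∪out(10)=∅
  fail(24) 'bcb': from fail(23)=5 chase 'b': 5→0 ⇒ 1;  out={6}∪out(1)={6}
  fail(4) 'bdac': from fail(3)=17 chase 'c': 17→0 ⇒ 5;  out={0}∪out(5)={0}
  fail(8) 'ccbb': from fail(7)=1 chase 'b': 1→0 ⇒ 1;  out=∅∪out(1)=∅
  fail(13) 'ddab': from fail(12)=17 chase 'b': 17→0 ⇒ 1;  out={2}∪out(1)={2}
  fail(16) 'dbcb': from fail(15)=23 chase 'b': 23 ⇒ 24;  out={3}∪out(24)={3,6}
  fail(20) 'aada': from fail(19)=10 chase 'a': 10→0 ⇒ 17;  out=∅∪out(17)=∅
  fail(9) 'ccbbd': from fail(8)=1 chase 'd': 1 ⇒ 2;  out={1}∪out(2)={1}
  fail(21) 'aadac': from fail(20)=17 chase 'c': 17→0 ⇒ 5;  out={4}∪out(5)={4}

Text stream:
i=0 'c': node 0→5
i=1 'c': node 5→6
i=2 'c': node 6→6 (fail-walked)
i=3 'c': node 6→6 (fail-walked)
i=4 'b': node 6→7
i=5 'b': node 7→8
i=6 'd': node 8→9  emit P1@[2:6]
i=7 'b': node 9→14 (fail-walked)
i=8 'c': node 14→15
i=9 'b': node 15→16  emit P3@[6:9],P6@[7:9]
i=10 'd': node 16→2 (fail-walked)
i=11 'b': node 2→14 (fail-walked)
i=12 'c': node 14→15
i=13 'b': node 15→16  emit P3@[10:13],P6@[11:13]
i=14 'd': node 16→2 (fail-walked)
i=15 'c': node 2→5 (fail-walked)
i=16 'b': node 5→1 (fail-walked)
i=17 'b': node 1→1 (fail-walked)
i=18 'd': node 1→2
i=19 'a': node 2→3
i=20 'c': node 3→4  emit P0@[17:20]
i=21 'a': node 4→22 (fail-walked)  emit P5@[20:21]
i=22 'a': node 22→18 (fail-walked)

All matches (sorted): [[6,1],[9,3],[9,6],[13,3],[13,6],[20,0],[21,5]]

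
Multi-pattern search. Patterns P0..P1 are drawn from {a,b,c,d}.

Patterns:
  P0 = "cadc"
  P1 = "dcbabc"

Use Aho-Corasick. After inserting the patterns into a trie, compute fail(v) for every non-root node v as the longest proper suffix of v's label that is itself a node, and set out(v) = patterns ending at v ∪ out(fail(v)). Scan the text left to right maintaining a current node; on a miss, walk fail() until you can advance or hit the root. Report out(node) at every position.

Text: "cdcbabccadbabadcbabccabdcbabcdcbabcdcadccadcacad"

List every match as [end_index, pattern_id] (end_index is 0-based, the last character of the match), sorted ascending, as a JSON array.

Construct AC machine:
Trie (insert patterns):
  n0 'ε': c→1 d→5
  n1 'c': a→2
  n2 'ca': d→3
  n3 'cad': c→4
  n4 'cadc': ·  [P0 ends]
  n5 'd': c→6
  n6 'dc': b→7
  n7 'dcb': a→8
  n8 'dcba': b→9
  n9 'dcbab': c→10
  n10 'dcbabc': ·  [P1 ends]

BFS fail/out derivation:
  fail(1) 'c': from fail(0)=0 chase 'c': 0 ⇒ 0;  out=∅∪out(0)=∅
  fail(5) 'd': from fail(0)=0 chase 'd': 0 ⇒ 0;  out=∅∪out(0)=∅
  fail(2) 'ca': from fail(1)=0 chase 'a': 0 ⇒ 0;  out=∅∪out(0)=∅
  fail(6) 'dc': from fail(5)=0 chase 'c': 0 ⇒ 1;  out=∅∪out(1)=∅
  fail(3) 'cad': from fail(2)=0 chase 'd': 0 ⇒ 5;  out=∅∪out(5)=∅
  fail(7) 'dcb': from fail(6)=1 chase 'b': 1→0 ⇒ 0;  out=∅∪out(0)=∅
  fail(4) 'cadc': from fail(3)=5 chase 'c': 5 ⇒ 6;  out={0}∪out(6)={0}
  fail(8) 'dcba': from fail(7)=0 chase 'a': 0 ⇒ 0;  out=∅∪out(0)=∅
  fail(9) 'dcbab': from fail(8)=0 chase 'b': 0 ⇒ 0;  out=∅∪out(0)=∅
  fail(10) 'dcbabc': from fail(9)=0 chase 'c': 0 ⇒ 1;  out={1}∪out(1)={1}

Text stream:
pos 0 'c': at 1
pos 1 'd': at 5 (via fail)
pos 2 'c': at 6
pos 3 'b': at 7
pos 4 'a': at 8
pos 5 'b': at 9
pos 6 'c': at 10  → match P1@[1:6]
pos 7 'c': at 1 (via fail)
pos 8 'a': at 2
pos 9 'd': at 3
pos 10 'b': at 0 (via fail)
pos 11 'a': at 0
pos 12 'b': at 0
pos 13 'a': at 0
pos 14 'd': at 5
pos 15 'c': at 6
pos 16 'b': at 7
pos 17 'a': at 8
pos 18 'b': at 9
pos 19 'c': at 10  → match P1@[14:19]
pos 20 'c': at 1 (via fail)
pos 21 'a': at 2
pos 22 'b': at 0 (via fail)
pos 23 'd': at 5
pos 24 'c': at 6
pos 25 'b': at 7
pos 26 'a': at 8
pos 27 'b': at 9
pos 28 'c': at 10  → match P1@[23:28]
pos 29 'd': at 5 (via fail)
pos 30 'c': at 6
pos 31 'b': at 7
pos 32 'a': at 8
pos 33 'b': at 9
pos 34 'c': at 10  → match P1@[29:34]
pos 35 'd': at 5 (via fail)
pos 36 'c': at 6
pos 37 'a': at 2 (via fail)
pos 38 'd': at 3
pos 39 'c': at 4  → match P0@[36:39]
pos 40 'c': at 1 (via fail)
pos 41 'a': at 2
pos 42 'd': at 3
pos 43 'c': at 4  → match P0@[40:43]
pos 44 'a': at 2 (via fail)
pos 45 'c': at 1 (via fail)
pos 46 'a': at 2
pos 47 'd': at 3

Matches: [[6,1],[19,1],[28,1],[34,1],[39,0],[43,0]]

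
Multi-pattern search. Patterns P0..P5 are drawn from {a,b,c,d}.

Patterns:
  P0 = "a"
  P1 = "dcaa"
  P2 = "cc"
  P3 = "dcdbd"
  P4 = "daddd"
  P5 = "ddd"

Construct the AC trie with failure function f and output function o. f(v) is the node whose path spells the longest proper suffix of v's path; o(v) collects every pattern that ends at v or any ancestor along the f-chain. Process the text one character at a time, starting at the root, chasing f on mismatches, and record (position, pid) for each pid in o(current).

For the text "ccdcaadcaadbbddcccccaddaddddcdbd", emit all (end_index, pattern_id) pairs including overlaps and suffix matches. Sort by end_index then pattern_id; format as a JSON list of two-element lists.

Build:
Trie (insert patterns):
  0='ε' goto a→1 c→6 d→2
  1='a' goto ·  ←P0
  2='d' goto a→11 c→3 d→15
  3='dc' goto a→4 d→8
  4='dca' goto a→5
  5='dcaa' goto ·  ←P1
  6='c' goto c→7
  7='cc' goto ·  ←P2
  8='dcd' goto b→9
  9='dcdb' goto d→10
  10='dcdbd' goto ·  ←P3
  11='da' goto d→12
  12='dad' goto d→13
  13='dadd' goto d→14
  14='daddd' goto ·  ←P4
  15='dd' goto d→16
  16='ddd' goto ·  ←P5

BFS fail/out derivation:
  n1('a'): parent n0 fail=0; on 'a' 0 → fail=0;  out {0}∪∅={0}
  n2('d'): parent n0 fail=0; on 'd' 0 → fail=0;  out ∅∪∅=∅
  n6('c'): parent n0 fail=0; on 'c' 0 → fail=0;  out ∅∪∅=∅
  n3('dc'): parent n2 fail=0; on 'c' 0 → fail=6;  out ∅∪∅=∅
  n7('cc'): parent n6 fail=0; on 'c' 0 → fail=6;  out {2}∪∅={2}
  n11('da'): parent n2 fail=0; on 'a' 0 → fail=1;  out ∅∪{0}={0}
  n15('dd'): parent n2 fail=0; on 'd' 0 → fail=2;  out ∅∪∅=∅
  n4('dca'): parent n3 fail=6; on 'a' 6→0 → fail=1;  out ∅∪{0}={0}
  n8('dcd'): parent n3 fail=6; on 'd' 6→0 → fail=2;  out ∅∪∅=∅
  n12('dad'): parent n11 fail=1; on 'd' 1→0 → fail=2;  out ∅∪∅=∅
  n16('ddd'): parent n15 fail=2; on 'd' 2 → fail=15;  out {5}∪∅={5}
  n5('dcaa'): parent n4 fail=1; on 'a' 1→0 → fail=1;  out {1}∪{0}={0,1}
  n9('dcdb'): parent n8 fail=2; on 'b' 2→0 → fail=0;  out ∅∪∅=∅
  n13('dadd'): parent n12 fail=2; on 'd' 2 → fail=15;  out ∅∪∅=∅
  n10('dcdbd'): parent n9 fail=0; on 'd' 0 → fail=2;  out {3}∪∅={3}
  n14('daddd'): parent n13 fail=15; on 'd' 15 → fail=16;  out {4}∪{5}={4,5}

Run:
[0] read 'c'  n0⇒n6
[1] read 'c'  n6⇒n7  ** P2@[0:1]
[2] read 'd'  n7⇒n2 (via fail)
[3] read 'c'  n2⇒n3
[4] read 'a'  n3⇒n4  ** P0@[4:4]
[5] read 'a'  n4⇒n5  ** P0@[5:5],P1@[2:5]
[6] read 'd'  n5⇒n2 (via fail)
[7] read 'c'  n2⇒n3
[8] read 'a'  n3⇒n4  ** P0@[8:8]
[9] read 'a'  n4⇒n5  ** P0@[9:9],P1@[6:9]
[10] read 'd'  n5⇒n2 (via fail)
[11] read 'b'  n2⇒n0 (via fail)
[12] read 'b'  n0⇒n0
[13] read 'd'  n0⇒n2
[14] read 'd'  n2⇒n15
[15] read 'c'  n15⇒n3 (via fail)
[16] read 'c'  n3⇒n7 (via fail)  ** P2@[15:16]
[17] read 'c'  n7⇒n7 (via fail)  ** P2@[16:17]
[18] read 'c'  n7⇒n7 (via fail)  ** P2@[17:18]
[19] read 'c'  n7⇒n7 (via fail)  ** P2@[18:19]
[20] read 'a'  n7⇒n1 (via fail)  ** P0@[20:20]
[21] read 'd'  n1⇒n2 (via fail)
[22] read 'd'  n2⇒n15
[23] read 'a'  n15⇒n11 (via fail)  ** P0@[23:23]
[24] read 'd'  n11⇒n12
[25] read 'd'  n12⇒n13
[26] read 'd'  n13⇒n14  ** P4@[22:26],P5@[24:26]
[27] read 'd'  n14⇒n16 (via fail)  ** P5@[25:27]
[28] read 'c'  n16⇒n3 (via fail)
[29] read 'd'  n3⇒n8
[30] read 'b'  n8⇒n9
[31] read 'd'  n9⇒n10  ** P3@[27:31]

Result: [[1,2],[4,0],[5,0],[5,1],[8,0],[9,0],[9,1],[16,2],[17,2],[18,2],[19,2],[20,0],[23,0],[26,4],[26,5],[27,5],[31,3]]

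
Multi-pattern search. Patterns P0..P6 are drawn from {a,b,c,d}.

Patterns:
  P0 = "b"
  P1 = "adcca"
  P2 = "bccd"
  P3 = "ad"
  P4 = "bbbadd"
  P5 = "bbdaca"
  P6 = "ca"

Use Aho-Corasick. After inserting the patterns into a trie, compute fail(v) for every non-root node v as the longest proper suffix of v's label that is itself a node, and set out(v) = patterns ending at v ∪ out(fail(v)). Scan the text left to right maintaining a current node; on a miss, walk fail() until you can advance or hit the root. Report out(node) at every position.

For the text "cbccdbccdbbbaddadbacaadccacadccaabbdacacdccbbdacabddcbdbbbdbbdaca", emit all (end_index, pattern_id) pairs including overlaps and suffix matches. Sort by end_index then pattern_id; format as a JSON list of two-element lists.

Construct AC machine:
Trie nodes:
  0='ε' goto a→2 b→1 c→19
  1='b' goto b→10 c→7  [P0 ends]
  2='a' goto d→3
  3='ad' goto c→4  [P3 ends]
  4='adc' goto c→5
  5='adcc' goto a→6
  6='adcca' goto ·  [P1 ends]
  7='bc' goto c→8
  8='bcc' goto d→9
  9='bccd' goto ·  [P2 ends]
  10='bb' goto b→11 d→15
  11='bbb' goto a→12
  12='bbba' goto d→13
  13='bbbad' goto d→14
  14='bbbadd' goto ·  [P4 ends]
  15='bbd' goto a→16
  16='bbda' goto c→17
  17='bbdac' goto a→18
  18='bbdaca' goto ·  [P5 ends]
  19='c' goto a→20
  20='ca' goto ·  [P6 ends]

BFS fail/out derivation:
  n1('b'): parent n0 fail=0; on 'b' 0 → fail=0;  out {0}∪∅={0}
  n2('a'): parent n0 fail=0; on 'a' 0 → fail=0;  out ∅∪∅=∅
  n19('c'): parent n0 fail=0; on 'c' 0 → fail=0;  out ∅∪∅=∅
  n3('ad'): parent n2 fail=0; on 'd' 0 → fail=0;  out {3}∪∅={3}
  n7('bc'): parent n1 fail=0; on 'c' 0 → fail=19;  out ∅∪∅=∅
  n10('bb'): parent n1 fail=0; on 'b' 0 → fail=1;  out ∅∪{0}={0}
  n20('ca'): parent n19 fail=0; on 'a' 0 → fail=2;  out {6}∪∅={6}
  n4('adc'): parent n3 fail=0; on 'c' 0 → fail=19;  out ∅∪∅=∅
  n8('bcc'): parent n7 fail=19; on 'c' 19→0 → fail=19;  out ∅∪∅=∅
  n11('bbb'): parent n10 fail=1; on 'b' 1 → fail=10;  out ∅∪{0}={0}
  n15('bbd'): parent n10 fail=1; on 'd' 1→0 → fail=0;  out ∅∪∅=∅
  n5('adcc'): parent n4 fail=19; on 'c' 19→0 → fail=19;  out ∅∪∅=∅
  n9('bccd'): parent n8 fail=19; on 'd' 19→0 → fail=0;  out {2}∪∅={2}
  n12('bbba'): parent n11 fail=10; on 'a' 10→1→0 → fail=2;  out ∅∪∅=∅
  n16('bbda'): parent n15 fail=0; on 'a' 0 → fail=2;  out ∅∪∅=∅
  n6('adcca'): parent n5 fail=19; on 'a' 19 → fail=20;  out {1}∪{6}={1,6}
  n13('bbbad'): parent n12 fail=2; on 'd' 2 → fail=3;  out ∅∪{3}={3}
  n17('bbdac'): parent n16 fail=2; on 'c' 2→0 → fail=19;  out ∅∪∅=∅
  n14('bbbadd'): parent n13 fail=3; on 'd' 3→0 → fail=0;  out {4}∪∅={4}
  n18('bbdaca'): parent n17 fail=19; on 'a' 19 → fail=20;  out {5}∪{6}={5,6}

Scan:
pos 0 'c': at 19
pos 1 'b': at 1 (fail-walked)  emit P0@[1:1]
pos 2 'c': at 7
pos 3 'c': at 8
pos 4 'd': at 9  emit P2@[1:4]
pos 5 'b': at 1 (fail-walked)  emit P0@[5:5]
pos 6 'c': at 7
pos 7 'c': at 8
pos 8 'd': at 9  emit P2@[5:8]
pos 9 'b': at 1 (fail-walked)  emit P0@[9:9]
pos 10 'b': at 10  emit P0@[10:10]
pos 11 'b': at 11  emit P0@[11:11]
pos 12 'a': at 12
pos 13 'd': at 13  emit P3@[12:13]
pos 14 'd': at 14  emit P4@[9:14]
pos 15 'a': at 2 (fail-walked)
pos 16 'd': at 3  emit P3@[15:16]
pos 17 'b': at 1 (fail-walked)  emit P0@[17:17]
pos 18 'a': at 2 (fail-walked)
pos 19 'c': at 19 (fail-walked)
pos 20 'a': at 20  emit P6@[19:20]
pos 21 'a': at 2 (fail-walked)
pos 22 'd': at 3  emit P3@[21:22]
pos 23 'c': at 4
pos 24 'c': at 5
pos 25 'a': at 6  emit P1@[21:25],P6@[24:25]
pos 26 'c': at 19 (fail-walked)
pos 27 'a': at 20  emit P6@[26:27]
pos 28 'd': at 3 (fail-walked)  emit P3@[27:28]
pos 29 'c': at 4
pos 30 'c': at 5
pos 31 'a': at 6  emit P1@[27:31],P6@[30:31]
pos 32 'a': at 2 (fail-walked)
pos 33 'b': at 1 (fail-walked)  emit P0@[33:33]
pos 34 'b': at 10  emit P0@[34:34]
pos 35 'd': at 15
pos 36 'a': at 16
pos 37 'c': at 17
pos 38 'a': at 18  emit P5@[33:38],P6@[37:38]
pos 39 'c': at 19 (fail-walked)
pos 40 'd': at 0 (fail-walked)
pos 41 'c': at 19
pos 42 'c': at 19 (fail-walked)
pos 43 'b': at 1 (fail-walked)  emit P0@[43:43]
pos 44 'b': at 10  emit P0@[44:44]
pos 45 'd': at 15
pos 46 'a': at 16
pos 47 'c': at 17
pos 48 'a': at 18  emit P5@[43:48],P6@[47:48]
pos 49 'b': at 1 (fail-walked)  emit P0@[49:49]
pos 50 'd': at 0 (fail-walked)
pos 51 'd': at 0
pos 52 'c': at 19
pos 53 'b': at 1 (fail-walked)  emit P0@[53:53]
pos 54 'd': at 0 (fail-walked)
pos 55 'b': at 1  emit P0@[55:55]
pos 56 'b': at 10  emit P0@[56:56]
pos 57 'b': at 11  emit P0@[57:57]
pos 58 'd': at 15 (fail-walked)
pos 59 'b': at 1 (fail-walked)  emit P0@[59:59]
pos 60 'b': at 10  emit P0@[60:60]
pos 61 'd': at 15
pos 62 'a': at 16
pos 63 'c': at 17
pos 64 'a': at 18  emit P5@[59:64],P6@[63:64]

Result: [[1,0],[4,2],[5,0],[8,2],[9,0],[10,0],[11,0],[13,3],[14,4],[16,3],[17,0],[20,6],[22,3],[25,1],[25,6],[27,6],[28,3],[31,1],[31,6],[33,0],[34,0],[38,5],[38,6],[43,0],[44,0],[48,5],[48,6],[49,0],[53,0],[55,0],[56,0],[57,0],[59,0],[60,0],[64,5],[64,6]]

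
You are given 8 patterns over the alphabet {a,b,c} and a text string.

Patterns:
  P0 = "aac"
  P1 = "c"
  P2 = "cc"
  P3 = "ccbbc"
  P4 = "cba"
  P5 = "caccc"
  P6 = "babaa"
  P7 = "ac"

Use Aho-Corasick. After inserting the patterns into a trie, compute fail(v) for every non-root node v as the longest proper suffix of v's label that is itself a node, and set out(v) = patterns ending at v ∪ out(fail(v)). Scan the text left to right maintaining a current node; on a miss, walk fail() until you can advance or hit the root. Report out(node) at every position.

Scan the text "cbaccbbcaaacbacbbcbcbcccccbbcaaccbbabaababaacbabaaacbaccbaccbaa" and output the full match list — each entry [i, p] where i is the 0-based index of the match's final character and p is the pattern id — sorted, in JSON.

Build automaton:
Trie nodes:
  0='ε' goto a→1 b→15 c→4
  1='a' goto a→2 c→20
  2='aa' goto c→3
  3='aac' goto ·  [P0 ends]
  4='c' goto a→11 b→9 c→5  [P1 ends]
  5='cc' goto b→6  [P2 ends]
  6='ccb' goto b→7
  7='ccbb' goto c→8
  8='ccbbc' goto ·  [P3 ends]
  9='cb' goto a→10
  10='cba' goto ·  [P4 ends]
  11='ca' goto c→12
  12='cac' goto c→13
  13='cacc' goto c→14
  14='caccc' goto ·  [P5 ends]
  15='b' goto a→16
  16='ba' goto b→17
  17='bab' goto a→18
  18='baba' goto a→19
  19='babaa' goto ·  [P6 ends]
  20='ac' goto ·  [P7 ends]

BFS fail/out derivation:
  fail(1) 'a': from fail(0)=0 chase 'a': 0 ⇒ 0;  out=∅∪out(0)=∅
  fail(4) 'c': from fail(0)=0 chase 'c': 0 ⇒ 0;  out={1}∪out(0)={1}
  fail(15) 'b': from fail(0)=0 chase 'b': 0 ⇒ 0;  out=∅∪out(0)=∅
  fail(2) 'aa': from fail(1)=0 chase 'a': 0 ⇒ 1;  out=∅∪out(1)=∅
  fail(5) 'cc': from fail(4)=0 chase 'c': 0 ⇒ 4;  out={2}∪out(4)={1,2}
  fail(9) 'cb': from fail(4)=0 chase 'b': 0 ⇒ 15;  out=∅∪out(15)=∅
  fail(11) 'ca': from fail(4)=0 chase 'a': 0 ⇒ 1;  out=∅∪out(1)=∅
  fail(16) 'ba': from fail(15)=0 chase 'a': 0 ⇒ 1;  out=∅∪out(1)=∅
  fail(20) 'ac': from fail(1)=0 chase 'c': 0 ⇒ 4;  out={7}∪out(4)={1,7}
  fail(3) 'aac': from fail(2)=1 chase 'c': 1 ⇒ 20;  out={0}∪out(20)={0,1,7}
  fail(6) 'ccb': from fail(5)=4 chase 'b': 4 ⇒ 9;  out=∅∪out(9)=∅
  fail(10) 'cba': from fail(9)=15 chase 'a': 15 ⇒ 16;  out={4}∪out(16)={4}
  fail(12) 'cac': from fail(11)=1 chase 'c': 1 ⇒ 20;  out=∅∪out(20)={1,7}
  fail(17) 'bab': from fail(16)=1 chase 'b': 1→0 ⇒ 15;  out=∅∪out(15)=∅
  fail(7) 'ccbb': from fail(6)=9 chase 'b': 9→15→0 ⇒ 15;  out=∅∪out(15)=∅
  fail(13) 'cacc': from fail(12)=20 chase 'c': 20→4 ⇒ 5;  out=∅∪out(5)={1,2}
  fail(18) 'baba': from fail(17)=15 chase 'a': 15 ⇒ 16;  out=∅∪out(16)=∅
  fail(8) 'ccbbc': from fail(7)=15 chase 'c': 15→0 ⇒ 4;  out={3}∪out(4)={1,3}
  fail(14) 'caccc': from fail(13)=5 chase 'c': 5→4 ⇒ 5;  out={5}∪out(5)={1,2,5}
  fail(19) 'babaa': from fail(18)=16 chase 'a': 16→1 ⇒ 2;  out={6}∪out(2)={6}

Run:
[0] read 'c'  n0⇒n4  ** P1@[0:0]
[1] read 'b'  n4⇒n9
[2] read 'a'  n9⇒n10  ** P4@[0:2]
[3] read 'c'  n10⇒n20 (via fail)  ** P1@[3:3],P7@[2:3]
[4] read 'c'  n20⇒n5 (via fail)  ** P1@[4:4],P2@[3:4]
[5] read 'b'  n5⇒n6
[6] read 'b'  n6⇒n7
[7] read 'c'  n7⇒n8  ** P1@[7:7],P3@[3:7]
[8] read 'a'  n8⇒n11 (via fail)
[9] read 'a'  n11⇒n2 (via fail)
[10] read 'a'  n2⇒n2 (via fail)
[11] read 'c'  n2⇒n3  ** P0@[9:11],P1@[11:11],P7@[10:11]
[12] read 'b'  n3⇒n9 (via fail)
[13] read 'a'  n9⇒n10  ** P4@[11:13]
[14] read 'c'  n10⇒n20 (via fail)  ** P1@[14:14],P7@[13:14]
[15] read 'b'  n20⇒n9 (via fail)
[16] read 'b'  n9⇒n15 (via fail)
[17] read 'c'  n15⇒n4 (via fail)  ** P1@[17:17]
[18] read 'b'  n4⇒n9
[19] read 'c'  n9⇒n4 (via fail)  ** P1@[19:19]
[20] read 'b'  n4⇒n9
[21] read 'c'  n9⇒n4 (via fail)  ** P1@[21:21]
[22] read 'c'  n4⇒n5  ** P1@[22:22],P2@[21:22]
[23] read 'c'  n5⇒n5 (via fail)  ** P1@[23:23],P2@[22:23]
[24] read 'c'  n5⇒n5 (via fail)  ** P1@[24:24],P2@[23:24]
[25] read 'c'  n5⇒n5 (via fail)  ** P1@[25:25],P2@[24:25]
[26] read 'b'  n5⇒n6
[27] read 'b'  n6⇒n7
[28] read 'c'  n7⇒n8  ** P1@[28:28],P3@[24:28]
[29] read 'a'  n8⇒n11 (via fail)
[30] read 'a'  n11⇒n2 (via fail)
[31] read 'c'  n2⇒n3  ** P0@[29:31],P1@[31:31],P7@[30:31]
[32] read 'c'  n3⇒n5 (via fail)  ** P1@[32:32],P2@[31:32]
[33] read 'b'  n5⇒n6
[34] read 'b'  n6⇒n7
[35] read 'a'  n7⇒n16 (via fail)
[36] read 'b'  n16⇒n17
[37] read 'a'  n17⇒n18
[38] read 'a'  n18⇒n19  ** P6@[34:38]
[39] read 'b'  n19⇒n15 (via fail)
[40] read 'a'  n15⇒n16
[41] read 'b'  n16⇒n17
[42] read 'a'  n17⇒n18
[43] read 'a'  n18⇒n19  ** P6@[39:43]
[44] read 'c'  n19⇒n3 (via fail)  ** P0@[42:44],P1@[44:44],P7@[43:44]
[45] read 'b'  n3⇒n9 (via fail)
[46] read 'a'  n9⇒n10  ** P4@[44:46]
[47] read 'b'  n10⇒n17 (via fail)
[48] read 'a'  n17⇒n18
[49] read 'a'  n18⇒n19  ** P6@[45:49]
[50] read 'a'  n19⇒n2 (via fail)
[51] read 'c'  n2⇒n3  ** P0@[49:51],P1@[51:51],P7@[50:51]
[52] read 'b'  n3⇒n9 (via fail)
[53] read 'a'  n9⇒n10  ** P4@[51:53]
[54] read 'c'  n10⇒n20 (via fail)  ** P1@[54:54],P7@[53:54]
[55] read 'c'  n20⇒n5 (via fail)  ** P1@[55:55],P2@[54:55]
[56] read 'b'  n5⇒n6
[57] read 'a'  n6⇒n10 (via fail)  ** P4@[55:57]
[58] read 'c'  n10⇒n20 (via fail)  ** P1@[58:58],P7@[57:58]
[59] read 'c'  n20⇒n5 (via fail)  ** P1@[59:59],P2@[58:59]
[60] read 'b'  n5⇒n6
[61] read 'a'  n6⇒n10 (via fail)  ** P4@[59:61]
[62] read 'a'  n10⇒n2 (via fail)

Matches: [[0,1],[2,4],[3,1],[3,7],[4,1],[4,2],[7,1],[7,3],[11,0],[11,1],[11,7],[13,4],[14,1],[14,7],[17,1],[19,1],[21,1],[22,1],[22,2],[23,1],[23,2],[24,1],[24,2],[25,1],[25,2],[28,1],[28,3],[31,0],[31,1],[31,7],[32,1],[32,2],[38,6],[43,6],[44,0],[44,1],[44,7],[46,4],[49,6],[51,0],[51,1],[51,7],[53,4],[54,1],[54,7],[55,1],[55,2],[57,4],[58,1],[58,7],[59,1],[59,2],[61,4]]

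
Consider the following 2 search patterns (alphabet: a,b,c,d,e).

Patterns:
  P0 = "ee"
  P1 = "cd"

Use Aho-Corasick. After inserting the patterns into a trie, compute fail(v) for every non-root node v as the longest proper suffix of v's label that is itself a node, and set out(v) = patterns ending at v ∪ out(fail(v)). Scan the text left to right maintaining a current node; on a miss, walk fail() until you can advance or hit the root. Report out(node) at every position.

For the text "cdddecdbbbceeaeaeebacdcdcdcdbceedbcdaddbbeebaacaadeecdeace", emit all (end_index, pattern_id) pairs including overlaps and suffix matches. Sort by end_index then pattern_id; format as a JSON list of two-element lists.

Build:
Trie (insert patterns):
  n0 'ε': c→3 e→1
  n1 'e': e→2
  n2 'ee': ·  [P0 ends]
  n3 'c': d→4
  n4 'cd': ·  [P1 ends]

Failure links (BFS by depth):
  fail(1) 'e': from fail(0)=0 chase 'e': 0 ⇒ 0;  out=∅∪out(0)=∅
  fail(3) 'c': from fail(0)=0 chase 'c': 0 ⇒ 0;  out=∅∪out(0)=∅
  fail(2) 'ee': from fail(1)=0 chase 'e': 0 ⇒ 1;  out={0}∪out(1)={0}
  fail(4) 'cd': from fail(3)=0 chase 'd': 0 ⇒ 0;  out={1}∪out(0)={1}

Run:
pos 0 'c': at 3
pos 1 'd': at 4  → match P1@[0:1]
pos 2 'd': at 0 (fail-walked)
pos 3 'd': at 0
pos 4 'e': at 1
pos 5 'c': at 3 (fail-walked)
pos 6 'd': at 4  → match P1@[5:6]
pos 7 'b': at 0 (fail-walked)
pos 8 'b': at 0
pos 9 'b': at 0
pos 10 'c': at 3
pos 11 'e': at 1 (fail-walked)
pos 12 'e': at 2  → match P0@[11:12]
pos 13 'a': at 0 (fail-walked)
pos 14 'e': at 1
pos 15 'a': at 0 (fail-walked)
pos 16 'e': at 1
pos 17 'e': at 2  → match P0@[16:17]
pos 18 'b': at 0 (fail-walked)
pos 19 'a': at 0
pos 20 'c': at 3
pos 21 'd': at 4  → match P1@[20:21]
pos 22 'c': at 3 (fail-walked)
pos 23 'd': at 4  → match P1@[22:23]
pos 24 'c': at 3 (fail-walked)
pos 25 'd': at 4  → match P1@[24:25]
pos 26 'c': at 3 (fail-walked)
pos 27 'd': at 4  → match P1@[26:27]
pos 28 'b': at 0 (fail-walked)
pos 29 'c': at 3
pos 30 'e': at 1 (fail-walked)
pos 31 'e': at 2  → match P0@[30:31]
pos 32 'd': at 0 (fail-walked)
pos 33 'b': at 0
pos 34 'c': at 3
pos 35 'd': at 4  → match P1@[34:35]
pos 36 'a': at 0 (fail-walked)
pos 37 'd': at 0
pos 38 'd': at 0
pos 39 'b': at 0
pos 40 'b': at 0
pos 41 'e': at 1
pos 42 'e': at 2  → match P0@[41:42]
pos 43 'b': at 0 (fail-walked)
pos 44 'a': at 0
pos 45 'a': at 0
pos 46 'c': at 3
pos 47 'a': at 0 (fail-walked)
pos 48 'a': at 0
pos 49 'd': at 0
pos 50 'e': at 1
pos 51 'e': at 2  → match P0@[50:51]
pos 52 'c': at 3 (fail-walked)
pos 53 'd': at 4  → match P1@[52:53]
pos 54 'e': at 1 (fail-walked)
pos 55 'a': at 0 (fail-walked)
pos 56 'c': at 3
pos 57 'e': at 1 (fail-walked)

All matches (sorted): [[1,1],[6,1],[12,0],[17,0],[21,1],[23,1],[25,1],[27,1],[31,0],[35,1],[42,0],[51,0],[53,1]]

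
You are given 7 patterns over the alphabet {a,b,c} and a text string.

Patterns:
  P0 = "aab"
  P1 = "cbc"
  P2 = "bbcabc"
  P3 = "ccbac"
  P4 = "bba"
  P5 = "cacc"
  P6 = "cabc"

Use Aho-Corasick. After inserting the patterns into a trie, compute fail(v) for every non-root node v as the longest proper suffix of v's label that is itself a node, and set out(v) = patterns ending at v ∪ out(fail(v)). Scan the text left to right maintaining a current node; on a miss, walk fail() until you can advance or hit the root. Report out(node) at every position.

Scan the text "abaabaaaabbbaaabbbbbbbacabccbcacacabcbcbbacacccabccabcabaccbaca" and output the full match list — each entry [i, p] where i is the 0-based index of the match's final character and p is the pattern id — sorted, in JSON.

Build:
Trie nodes:
  0='ε' goto a→1 b→7 c→4
  1='a' goto a→2
  2='aa' goto b→3
  3='aab' goto ·  [P0 ends]
  4='c' goto a→18 b→5 c→13
  5='cb' goto c→6
  6='cbc' goto ·  [P1 ends]
  7='b' goto b→8
  8='bb' goto a→17 c→9
  9='bbc' goto a→10
  10='bbca' goto b→11
  11='bbcab' goto c→12
  12='bbcabc' goto ·  [P2 ends]
  13='cc' goto b→14
  14='ccb' goto a→15
  15='ccba' goto c→16
  16='ccbac' goto ·  [P3 ends]
  17='bba' goto ·  [P4 ends]
  18='ca' goto b→21 c→19
  19='cac' goto c→20
  20='cacc' goto ·  [P5 ends]
  21='cab' goto c→22
  22='cabc' goto ·  [P6 ends]

BFS fail/out derivation:
  fail(1) 'a': from fail(0)=0 chase 'a': 0 ⇒ 0;  out=∅∪out(0)=∅
  fail(4) 'c': from fail(0)=0 chase 'c': 0 ⇒ 0;  out=∅∪out(0)=∅
  fail(7) 'b': from fail(0)=0 chase 'b': 0 ⇒ 0;  out=∅∪out(0)=∅
  fail(2) 'aa': from fail(1)=0 chase 'a': 0 ⇒ 1;  out=∅∪out(1)=∅
  fail(5) 'cb': from fail(4)=0 chase 'b': 0 ⇒ 7;  out=∅∪out(7)=∅
  fail(8) 'bb': from fail(7)=0 chase 'b': 0 ⇒ 7;  out=∅∪out(7)=∅
  fail(13) 'cc': from fail(4)=0 chase 'c': 0 ⇒ 4;  out=∅∪out(4)=∅
  fail(18) 'ca': from fail(4)=0 chase 'a': 0 ⇒ 1;  out=∅∪out(1)=∅
  fail(3) 'aab': from fail(2)=1 chase 'b': 1→0 ⇒ 7;  out={0}∪out(7)={0}
  fail(6) 'cbc': from fail(5)=7 chase 'c': 7→0 ⇒ 4;  out={1}∪out(4)={1}
  fail(9) 'bbc': from fail(8)=7 chase 'c': 7→0 ⇒ 4;  out=∅∪out(4)=∅
  fail(14) 'ccb': from fail(13)=4 chase 'b': 4 ⇒ 5;  out=∅∪out(5)=∅
  fail(17) 'bba': from fail(8)=7 chase 'a': 7→0 ⇒ 1;  out={4}∪out(1)={4}
  fail(19) 'cac': from fail(18)=1 chase 'c': 1→0 ⇒ 4;  out=∅∪out(4)=∅
  fail(21) 'cab': from fail(18)=1 chase 'b': 1→0 ⇒ 7;  out=∅∪out(7)=∅
  fail(10) 'bbca': from fail(9)=4 chase 'a': 4 ⇒ 18;  out=∅∪out(18)=∅
  fail(15) 'ccba': from fail(14)=5 chase 'a': 5→7→0 ⇒ 1;  out=∅∪out(1)=∅
  fail(20) 'cacc': from fail(19)=4 chase 'c': 4 ⇒ 13;  out={5}∪out(13)={5}
  fail(22) 'cabc': from fail(21)=7 chase 'c': 7→0 ⇒ 4;  out={6}∪out(4)={6}
  fail(11) 'bbcab': from fail(10)=18 chase 'b': 18 ⇒ 21;  out=∅∪out(21)=∅
  fail(16) 'ccbac': from fail(15)=1 chase 'c': 1→0 ⇒ 4;  out={3}∪out(4)={3}
  fail(12) 'bbcabc': from fail(11)=21 chase 'c': 21 ⇒ 22;  out={2}∪out(22)={2,6}

Run:
i=0 'a': node 0→1
i=1 'b': node 1→7 (via fail)
i=2 'a': node 7→1 (via fail)
i=3 'a': node 1→2
i=4 'b': node 2→3  ** P0@[2:4]
i=5 'a': node 3→1 (via fail)
i=6 'a': node 1→2
i=7 'a': node 2→2 (via fail)
i=8 'a': node 2→2 (via fail)
i=9 'b': node 2→3  ** P0@[7:9]
i=10 'b': node 3→8 (via fail)
i=11 'b': node 8→8 (via fail)
i=12 'a': node 8→17  ** P4@[10:12]
i=13 'a': node 17→2 (via fail)
i=14 'a': node 2→2 (via fail)
i=15 'b': node 2→3  ** P0@[13:15]
i=16 'b': node 3→8 (via fail)
i=17 'b': node 8→8 (via fail)
i=18 'b': node 8→8 (via fail)
i=19 'b': node 8→8 (via fail)
i=20 'b': node 8→8 (via fail)
i=21 'b': node 8→8 (via fail)
i=22 'a': node 8→17  ** P4@[20:22]
i=23 'c': node 17→4 (via fail)
i=24 'a': node 4→18
i=25 'b': node 18→21
i=26 'c': node 21→22  ** P6@[23:26]
i=27 'c': node 22→13 (via fail)
i=28 'b': node 13→14
i=29 'c': node 14→6 (via fail)  ** P1@[27:29]
i=30 'a': node 6→18 (via fail)
i=31 'c': node 18→19
i=32 'a': node 19→18 (via fail)
i=33 'c': node 18→19
i=34 'a': node 19→18 (via fail)
i=35 'b': node 18→21
i=36 'c': node 21→22  ** P6@[33:36]
i=37 'b': node 22→5 (via fail)
i=38 'c': node 5→6  ** P1@[36:38]
i=39 'b': node 6→5 (via fail)
i=40 'b': node 5→8 (via fail)
i=41 'a': node 8→17  ** P4@[39:41]
i=42 'c': node 17→4 (via fail)
i=43 'a': node 4→18
i=44 'c': node 18→19
i=45 'c': node 19→20  ** P5@[42:45]
i=46 'c': node 20→13 (via fail)
i=47 'a': node 13→18 (via fail)
i=48 'b': node 18→21
i=49 'c': node 21→22  ** P6@[46:49]
i=50 'c': node 22→13 (via fail)
i=51 'a': node 13→18 (via fail)
i=52 'b': node 18→21
i=53 'c': node 21→22  ** P6@[50:53]
i=54 'a': node 22→18 (via fail)
i=55 'b': node 18→21
i=56 'a': node 21→1 (via fail)
i=57 'c': node 1→4 (via fail)
i=58 'c': node 4→13
i=59 'b': node 13→14
i=60 'a': node 14→15
i=61 'c': node 15→16  ** P3@[57:61]
i=62 'a': node 16→18 (via fail)

All matches (sorted): [[4,0],[9,0],[12,4],[15,0],[22,4],[26,6],[29,1],[36,6],[38,1],[41,4],[45,5],[49,6],[53,6],[61,3]]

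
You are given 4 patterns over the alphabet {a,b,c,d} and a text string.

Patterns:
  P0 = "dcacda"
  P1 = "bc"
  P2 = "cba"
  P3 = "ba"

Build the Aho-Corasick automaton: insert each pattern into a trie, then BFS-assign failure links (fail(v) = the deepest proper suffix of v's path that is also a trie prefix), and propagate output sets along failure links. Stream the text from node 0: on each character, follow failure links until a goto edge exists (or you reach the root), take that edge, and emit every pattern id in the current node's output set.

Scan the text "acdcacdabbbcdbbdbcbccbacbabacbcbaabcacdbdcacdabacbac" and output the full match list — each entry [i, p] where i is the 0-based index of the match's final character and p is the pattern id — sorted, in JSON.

Build:
Trie nodes:
  0='ε' goto b→7 c→9 d→1
  1='d' goto c→2
  2='dc' goto a→3
  3='dca' goto c→4
  4='dcac' goto d→5
  5='dcacd' goto a→6
  6='dcacda' goto ·  [P0 ends]
  7='b' goto a→12 c→8
  8='bc' goto ·  [P1 ends]
  9='c' goto b→10
  10='cb' goto a→11
  11='cba' goto ·  [P2 ends]
  12='ba' goto ·  [P3 ends]

BFS fail/out derivation:
  n1('d'): parent n0 fail=0; on 'd' 0 → fail=0;  out ∅∪∅=∅
  n7('b'): parent n0 fail=0; on 'b' 0 → fail=0;  out ∅∪∅=∅
  n9('c'): parent n0 fail=0; on 'c' 0 → fail=0;  out ∅∪∅=∅
  n2('dc'): parent n1 fail=0; on 'c' 0 → fail=9;  out ∅∪∅=∅
  n8('bc'): parent n7 fail=0; on 'c' 0 → fail=9;  out {1}∪∅={1}
  n10('cb'): parent n9 fail=0; on 'b' 0 → fail=7;  out ∅∪∅=∅
  n12('ba'): parent n7 fail=0; on 'a' 0 → fail=0;  out {3}∪∅={3}
  n3('dca'): parent n2 fail=9; on 'a' 9→0 → fail=0;  out ∅∪∅=∅
  n11('cba'): parent n10 fail=7; on 'a' 7 → fail=12;  out {2}∪{3}={2,3}
  n4('dcac'): parent n3 fail=0; on 'c' 0 → fail=9;  out ∅∪∅=∅
  n5('dcacd'): parent n4 fail=9; on 'd' 9→0 → fail=1;  out ∅∪∅=∅
  n6('dcacda'): parent n5 fail=1; on 'a' 1→0 → fail=0;  out {0}∪∅={0}

Run:
i=0 'a': node 0→0
i=1 'c': node 0→9
i=2 'd': node 9→1 ·f
i=3 'c': node 1→2
i=4 'a': node 2→3
i=5 'c': node 3→4
i=6 'd': node 4→5
i=7 'a': node 5→6  emit P0@[2:7]
i=8 'b': node 6→7 ·f
i=9 'b': node 7→7 ·f
i=10 'b': node 7→7 ·f
i=11 'c': node 7→8  emit P1@[10:11]
i=12 'd': node 8→1 ·f
i=13 'b': node 1→7 ·f
i=14 'b': node 7→7 ·f
i=15 'd': node 7→1 ·f
i=16 'b': node 1→7 ·f
i=17 'c': node 7→8  emit P1@[16:17]
i=18 'b': node 8→10 ·f
i=19 'c': node 10→8 ·f  emit P1@[18:19]
i=20 'c': node 8→9 ·f
i=21 'b': node 9→10
i=22 'a': node 10→11  emit P2@[20:22],P3@[21:22]
i=23 'c': node 11→9 ·f
i=24 'b': node 9→10
i=25 'a': node 10→11  emit P2@[23:25],P3@[24:25]
i=26 'b': node 11→7 ·f
i=27 'a': node 7→12  emit P3@[26:27]
i=28 'c': node 12→9 ·f
i=29 'b': node 9→10
i=30 'c': node 10→8 ·f  emit P1@[29:30]
i=31 'b': node 8→10 ·f
i=32 'a': node 10→11  emit P2@[30:32],P3@[31:32]
i=33 'a': node 11→0 ·f
i=34 'b': node 0→7
i=35 'c': node 7→8  emit P1@[34:35]
i=36 'a': node 8→0 ·f
i=37 'c': node 0→9
i=38 'd': node 9→1 ·f
i=39 'b': node 1→7 ·f
i=40 'd': node 7→1 ·f
i=41 'c': node 1→2
i=42 'a': node 2→3
i=43 'c': node 3→4
i=44 'd': node 4→5
i=45 'a': node 5→6  emit P0@[40:45]
i=46 'b': node 6→7 ·f
i=47 'a': node 7→12  emit P3@[46:47]
i=48 'c': node 12→9 ·f
i=49 'b': node 9→10
i=50 'a': node 10→11  emit P2@[48:50],P3@[49:50]
i=51 'c': node 11→9 ·f

Matches: [[7,0],[11,1],[17,1],[19,1],[22,2],[22,3],[25,2],[25,3],[27,3],[30,1],[32,2],[32,3],[35,1],[45,0],[47,3],[50,2],[50,3]]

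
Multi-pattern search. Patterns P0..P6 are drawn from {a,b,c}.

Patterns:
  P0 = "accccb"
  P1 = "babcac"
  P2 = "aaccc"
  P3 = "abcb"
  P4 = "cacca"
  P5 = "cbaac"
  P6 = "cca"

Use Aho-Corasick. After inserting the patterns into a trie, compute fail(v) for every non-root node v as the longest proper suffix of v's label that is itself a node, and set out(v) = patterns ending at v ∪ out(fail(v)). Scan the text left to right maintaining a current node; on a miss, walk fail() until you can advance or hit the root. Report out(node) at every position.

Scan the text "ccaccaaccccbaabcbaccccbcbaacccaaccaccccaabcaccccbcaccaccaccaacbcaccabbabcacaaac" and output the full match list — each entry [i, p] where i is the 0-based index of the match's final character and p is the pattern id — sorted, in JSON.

Construct AC machine:
Trie nodes:
  0='ε' goto a→1 b→7 c→20
  1='a' goto a→13 b→17 c→2
  2='ac' goto c→3
  3='acc' goto c→4
  4='accc' goto c→5
  5='acccc' goto b→6
  6='accccb' goto ·  ←P0
  7='b' goto a→8
  8='ba' goto b→9
  9='bab' goto c→10
  10='babc' goto a→11
  11='babca' goto c→12
  12='babcac' goto ·  ←P1
  13='aa' goto c→14
  14='aac' goto c→15
  15='aacc' goto c→16
  16='aaccc' goto ·  ←P2
  17='ab' goto c→18
  18='abc' goto b→19
  19='abcb' goto ·  ←P3
  20='c' goto a→21 b→25 c→29
  21='ca' goto c→22
  22='cac' goto c→23
  23='cacc' goto a→24
  24='cacca' goto ·  ←P4
  25='cb' goto a→26
  26='cba' goto a→27
  27='cbaa' goto c→28
  28='cbaac' goto ·  ←P5
  29='cc' goto a→30
  30='cca' goto ·  ←P6

BFS fail/out derivation:
  n1('a'): parent n0 fail=0; on 'a' 0 → fail=0;  out ∅∪∅=∅
  n7('b'): parent n0 fail=0; on 'b' 0 → fail=0;  out ∅∪∅=∅
  n20('c'): parent n0 fail=0; on 'c' 0 → fail=0;  out ∅∪∅=∅
  n2('ac'): parent n1 fail=0; on 'c' 0 → fail=20;  out ∅∪∅=∅
  n8('ba'): parent n7 fail=0; on 'a' 0 → fail=1;  out ∅∪∅=∅
  n13('aa'): parent n1 fail=0; on 'a' 0 → fail=1;  out ∅∪∅=∅
  n17('ab'): parent n1 fail=0; on 'b' 0 → fail=7;  out ∅∪∅=∅
  n21('ca'): parent n20 fail=0; on 'a' 0 → fail=1;  out ∅∪∅=∅
  n25('cb'): parent n20 fail=0; on 'b' 0 → fail=7;  out ∅∪∅=∅
  n29('cc'): parent n20 fail=0; on 'c' 0 → fail=20;  out ∅∪∅=∅
  n3('acc'): parent n2 fail=20; on 'c' 20 → fail=29;  out ∅∪∅=∅
  n9('bab'): parent n8 fail=1; on 'b' 1 → fail=17;  out ∅∪∅=∅
  n14('aac'): parent n13 fail=1; on 'c' 1 → fail=2;  out ∅∪∅=∅
  n18('abc'): parent n17 fail=7; on 'c' 7→0 → fail=20;  out ∅∪∅=∅
  n22('cac'): parent n21 fail=1; on 'c' 1 → fail=2;  out ∅∪∅=∅
  n26('cba'): parent n25 fail=7; on 'a' 7 → fail=8;  out ∅∪∅=∅
  n30('cca'): parent n29 fail=20; on 'a' 20 → fail=21;  out {6}∪∅={6}
  n4('accc'): parent n3 fail=29; on 'c' 29→20 → fail=29;  out ∅∪∅=∅
  n10('babc'): parent n9 fail=17; on 'c' 17 → fail=18;  out ∅∪∅=∅
  n15('aacc'): parent n14 fail=2; on 'c' 2 → fail=3;  out ∅∪∅=∅
  n19('abcb'): parent n18 fail=20; on 'b' 20 → fail=25;  out {3}∪∅={3}
  n23('cacc'): parent n22 fail=2; on 'c' 2 → fail=3;  out ∅∪∅=∅
  n27('cbaa'): parent n26 fail=8; on 'a' 8→1 → fail=13;  out ∅∪∅=∅
  n5('acccc'): parent n4 fail=29; on 'c' 29→20 → fail=29;  out ∅∪∅=∅
  n11('babca'): parent n10 fail=18; on 'a' 18→20 → fail=21;  out ∅∪∅=∅
  n16('aaccc'): parent n15 fail=3; on 'c' 3 → fail=4;  out {2}∪∅={2}
  n24('cacca'): parent n23 fail=3; on 'a' 3→29 → fail=30;  out {4}∪{6}={4,6}
  n28('cbaac'): parent n27 fail=13; on 'c' 13 → fail=14;  out {5}∪∅={5}
  n6('accccb'): parent n5 fail=29; on 'b' 29→20 → fail=25;  out {0}∪∅={0}
  n12('babcac'): parent n11 fail=21; on 'c' 21 → fail=22;  out {1}∪∅={1}

Run:
[0] read 'c'  n0⇒n20
[1] read 'c'  n20⇒n29
[2] read 'a'  n29⇒n30  ** P6@[0:2]
[3] read 'c'  n30⇒n22 (via fail)
[4] read 'c'  n22⇒n23
[5] read 'a'  n23⇒n24  ** P4@[1:5],P6@[3:5]
[6] read 'a'  n24⇒n13 (via fail)
[7] read 'c'  n13⇒n14
[8] read 'c'  n14⇒n15
[9] read 'c'  n15⇒n16  ** P2@[5:9]
[10] read 'c'  n16⇒n5 (via fail)
[11] read 'b'  n5⇒n6  ** P0@[6:11]
[12] read 'a'  n6⇒n26 (via fail)
[13] read 'a'  n26⇒n27
[14] read 'b'  n27⇒n17 (via fail)
[15] read 'c'  n17⇒n18
[16] read 'b'  n18⇒n19  ** P3@[13:16]
[17] read 'a'  n19⇒n26 (via fail)
[18] read 'c'  n26⇒n2 (via fail)
[19] read 'c'  n2⇒n3
[20] read 'c'  n3⇒n4
[21] read 'c'  n4⇒n5
[22] read 'b'  n5⇒n6  ** P0@[17:22]
[23] read 'c'  n6⇒n20 (via fail)
[24] read 'b'  n20⇒n25
[25] read 'a'  n25⇒n26
[26] read 'a'  n26⇒n27
[27] read 'c'  n27⇒n28  ** P5@[23:27]
[28] read 'c'  n28⇒n15 (via fail)
[29] read 'c'  n15⇒n16  ** P2@[25:29]
[30] read 'a'  n16⇒n30 (via fail)  ** P6@[28:30]
[31] read 'a'  n30⇒n13 (via fail)
[32] read 'c'  n13⇒n14
[33] read 'c'  n14⇒n15
[34] read 'a'  n15⇒n30 (via fail)  ** P6@[32:34]
[35] read 'c'  n30⇒n22 (via fail)
[36] read 'c'  n22⇒n23
[37] read 'c'  n23⇒n4 (via fail)
[38] read 'c'  n4⇒n5
[39] read 'a'  n5⇒n30 (via fail)  ** P6@[37:39]
[40] read 'a'  n30⇒n13 (via fail)
[41] read 'b'  n13⇒n17 (via fail)
[42] read 'c'  n17⇒n18
[43] read 'a'  n18⇒n21 (via fail)
[44] read 'c'  n21⇒n22
[45] read 'c'  n22⇒n23
[46] read 'c'  n23⇒n4 (via fail)
[47] read 'c'  n4⇒n5
[48] read 'b'  n5⇒n6  ** P0@[43:48]
[49] read 'c'  n6⇒n20 (via fail)
[50] read 'a'  n20⇒n21
[51] read 'c'  n21⇒n22
[52] read 'c'  n22⇒n23
[53] read 'a'  n23⇒n24  ** P4@[49:53],P6@[51:53]
[54] read 'c'  n24⇒n22 (via fail)
[55] read 'c'  n22⇒n23
[56] read 'a'  n23⇒n24  ** P4@[52:56],P6@[54:56]
[57] read 'c'  n24⇒n22 (via fail)
[58] read 'c'  n22⇒n23
[59] read 'a'  n23⇒n24  ** P4@[55:59],P6@[57:59]
[60] read 'a'  n24⇒n13 (via fail)
[61] read 'c'  n13⇒n14
[62] read 'b'  n14⇒n25 (via fail)
[63] read 'c'  n25⇒n20 (via fail)
[64] read 'a'  n20⇒n21
[65] read 'c'  n21⇒n22
[66] read 'c'  n22⇒n23
[67] read 'a'  n23⇒n24  ** P4@[63:67],P6@[65:67]
[68] read 'b'  n24⇒n17 (via fail)
[69] read 'b'  n17⇒n7 (via fail)
[70] read 'a'  n7⇒n8
[71] read 'b'  n8⇒n9
[72] read 'c'  n9⇒n10
[73] read 'a'  n10⇒n11
[74] read 'c'  n11⇒n12  ** P1@[69:74]
[75] read 'a'  n12⇒n21 (via fail)
[76] read 'a'  n21⇒n13 (via fail)
[77] read 'a'  n13⇒n13 (via fail)
[78] read 'c'  n13⇒n14

Matches: [[2,6],[5,4],[5,6],[9,2],[11,0],[16,3],[22,0],[27,5],[29,2],[30,6],[34,6],[39,6],[48,0],[53,4],[53,6],[56,4],[56,6],[59,4],[59,6],[67,4],[67,6],[74,1]]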